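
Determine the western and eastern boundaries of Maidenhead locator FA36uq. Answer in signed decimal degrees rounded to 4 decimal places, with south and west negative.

Field F=5, A=0: +5·20° lon, +0·10° lat → SW at lon -80°, lat -90°.
Square 3, 6: +3·2° lon, +6·1° lat → SW at lon -74°, lat -84°.
Subsquare u=20, q=16: +20·0.0833333° lon, +16·0.0416667° lat → SW at lon -72.3333°, lat -83.3333°.
Cell spans 0.0833333° lon × 0.0416667° lat.
west -72.3333, east -72.2500.

-72.3333, -72.2500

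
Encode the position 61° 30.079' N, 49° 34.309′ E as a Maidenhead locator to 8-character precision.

LP41sm80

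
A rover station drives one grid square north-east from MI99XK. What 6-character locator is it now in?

NI09al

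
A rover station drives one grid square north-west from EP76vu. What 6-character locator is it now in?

Longitude subsquare v = 21; −1 → 20 = u.
Latitude subsquare u = 20; +1 → 21 = v.

EP76uv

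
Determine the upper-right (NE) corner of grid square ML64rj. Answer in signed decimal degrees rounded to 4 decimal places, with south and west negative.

24.4167, 73.5000

Field M=12, L=11: +12·20° lon, +11·10° lat → SW at lon 60°, lat 20°.
Square 6, 4: +6·2° lon, +4·1° lat → SW at lon 72°, lat 24°.
Subsquare r=17, j=9: +17·0.0833333° lon, +9·0.0416667° lat → SW at lon 73.4167°, lat 24.375°.
Cell spans 0.0833333° lon × 0.0416667° lat. NE corner is SW corner plus one full cell.
latitude 24.4167, longitude 73.5000.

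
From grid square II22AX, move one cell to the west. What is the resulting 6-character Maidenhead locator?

Longitude subsquare a = 0; −1 → -1, wraps to 23 = x, carry into square.
Longitude square 2; −1 → 1.
The latitude characters are unchanged.

II12xx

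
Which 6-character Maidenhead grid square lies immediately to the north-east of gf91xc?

HF01ad

Longitude subsquare x = 23; +1 → 24, wraps to 0 = a, carry into square.
Longitude square 9; +1 → 10, wraps to 0, carry into field.
Longitude field G = 6; +1 → 7 = H.
Latitude subsquare c = 2; +1 → 3 = d.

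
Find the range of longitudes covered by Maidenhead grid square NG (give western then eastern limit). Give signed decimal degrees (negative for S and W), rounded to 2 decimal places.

80.00, 100.00

Field N=13, G=6: +13·20° lon, +6·10° lat → SW at lon 80°, lat -30°.
Cell spans 20° lon × 10° lat.
west 80.00, east 100.00.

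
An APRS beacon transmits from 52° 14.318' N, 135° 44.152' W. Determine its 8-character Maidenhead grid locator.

CO22df17

Shift to the Maidenhead origin (180°W, 90°S): lon 44.26413, lat 142.23863.
Field: lon ⌊44.26413/20⌋ = 2 → C; lat ⌊142.23863/10⌋ = 14 → O.
Square: lon ⌊4.26413/2⌋ = 2; lat ⌊2.23863/1⌋ = 2.
Subsquare: lon ⌊0.26413/0.0833333⌋ = 3 → d; lat ⌊0.23863/0.0416667⌋ = 5 → f.
Extended square: lon ⌊0.01413/0.00833333⌋ = 1; lat ⌊0.03030/0.00416667⌋ = 7.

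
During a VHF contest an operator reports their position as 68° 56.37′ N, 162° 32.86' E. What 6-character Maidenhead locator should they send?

RP18gw

Add 180° to longitude and 90° to latitude: 342.5477, 158.9395.
Field: 342.5477/20 → 17 → R, 158.9395/10 → 15 → P; chars RP.
Square: 2.5477/2 → 1, 8.9395/1 → 8; chars 18.
Subsquare: 0.5477/0.0833333 → 6 → g, 0.9395/0.0416667 → 22 → w; chars gw.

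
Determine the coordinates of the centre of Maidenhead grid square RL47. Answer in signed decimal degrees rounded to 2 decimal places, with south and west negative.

27.50, 169.00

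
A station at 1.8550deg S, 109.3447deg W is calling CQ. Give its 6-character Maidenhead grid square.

Add 180° to longitude and 90° to latitude: 70.6553, 88.1450.
Field: 70.6553/20 → 3 → D, 88.1450/10 → 8 → I; chars DI.
Square: 10.6553/2 → 5, 8.1450/1 → 8; chars 58.
Subsquare: 0.6553/0.0833333 → 7 → h, 0.1450/0.0416667 → 3 → d; chars hd.

DI58hd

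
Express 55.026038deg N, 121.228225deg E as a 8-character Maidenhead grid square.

PO05oa76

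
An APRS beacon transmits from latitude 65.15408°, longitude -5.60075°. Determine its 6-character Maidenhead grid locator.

IP75ed

Shift to the Maidenhead origin (180°W, 90°S): lon 174.3992, lat 155.1541.
Field: lon ⌊174.3992/20⌋ = 8 → I; lat ⌊155.1541/10⌋ = 15 → P.
Square: lon ⌊14.3992/2⌋ = 7; lat ⌊5.1541/1⌋ = 5.
Subsquare: lon ⌊0.3992/0.0833333⌋ = 4 → e; lat ⌊0.1541/0.0416667⌋ = 3 → d.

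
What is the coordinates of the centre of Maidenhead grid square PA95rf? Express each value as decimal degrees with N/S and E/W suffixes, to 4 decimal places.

Field P=15, A=0: +15·20° lon, +0·10° lat → SW at lon 120°, lat -90°.
Square 9, 5: +9·2° lon, +5·1° lat → SW at lon 138°, lat -85°.
Subsquare r=17, f=5: +17·0.0833333° lon, +5·0.0416667° lat → SW at lon 139.417°, lat -84.7917°.
Cell spans 0.0833333° lon × 0.0416667° lat. Centre is SW corner plus half of each.
latitude 84.7708° S, longitude 139.4583° E.

84.7708° S, 139.4583° E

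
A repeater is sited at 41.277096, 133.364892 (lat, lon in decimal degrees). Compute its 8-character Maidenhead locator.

Add 180° to longitude and 90° to latitude: 313.36489, 131.27710.
Field: 313.36489/20 → 15 → P, 131.27710/10 → 13 → N; chars PN.
Square: 13.36489/2 → 6, 1.27710/1 → 1; chars 61.
Subsquare: 1.36489/0.0833333 → 16 → q, 0.27710/0.0416667 → 6 → g; chars qg.
Extended square: 0.03156/0.00833333 → 3, 0.02710/0.00416667 → 6; chars 36.

PN61qg36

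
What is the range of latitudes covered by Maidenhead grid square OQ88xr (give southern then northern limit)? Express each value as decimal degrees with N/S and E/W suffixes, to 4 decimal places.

Field O=14, Q=16: +14·20° lon, +16·10° lat → SW at lon 100°, lat 70°.
Square 8, 8: +8·2° lon, +8·1° lat → SW at lon 116°, lat 78°.
Subsquare x=23, r=17: +23·0.0833333° lon, +17·0.0416667° lat → SW at lon 117.917°, lat 78.7083°.
Cell spans 0.0833333° lon × 0.0416667° lat.
south 78.7083° N, north 78.7500° N.

78.7083° N, 78.7500° N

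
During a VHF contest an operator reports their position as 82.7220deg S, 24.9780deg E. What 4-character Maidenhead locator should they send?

Shift to the Maidenhead origin (180°W, 90°S): lon 204.98, lat 7.28.
Field: lon ⌊204.98/20⌋ = 10 → K; lat ⌊7.28/10⌋ = 0 → A.
Square: lon ⌊4.98/2⌋ = 2; lat ⌊7.28/1⌋ = 7.

KA27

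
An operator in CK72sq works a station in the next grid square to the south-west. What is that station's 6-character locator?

Longitude subsquare s = 18; −1 → 17 = r.
Latitude subsquare q = 16; −1 → 15 = p.

CK72rp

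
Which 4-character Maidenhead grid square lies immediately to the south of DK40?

DJ49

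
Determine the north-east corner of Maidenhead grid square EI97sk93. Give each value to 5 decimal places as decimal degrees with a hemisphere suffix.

2.56667° S, 80.41667° W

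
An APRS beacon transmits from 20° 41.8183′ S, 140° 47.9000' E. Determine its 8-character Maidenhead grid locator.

QG09jh52

Offset from 180°W / 90°S: lon 320.79833°, lat 69.30303°.
Field: 320.79833/20 → 16 → Q, 69.30303/10 → 6 → G; chars QG.
Square: 0.79833/2 → 0, 9.30303/1 → 9; chars 09.
Subsquare: 0.79833/0.0833333 → 9 → j, 0.30303/0.0416667 → 7 → h; chars jh.
Extended square: 0.04833/0.00833333 → 5, 0.01136/0.00416667 → 2; chars 52.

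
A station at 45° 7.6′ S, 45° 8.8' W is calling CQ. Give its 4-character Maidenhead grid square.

GE74

Add 180° to longitude and 90° to latitude: 134.85, 44.87.
Field: 134.85/20 → 6 → G, 44.87/10 → 4 → E; chars GE.
Square: 14.85/2 → 7, 4.87/1 → 4; chars 74.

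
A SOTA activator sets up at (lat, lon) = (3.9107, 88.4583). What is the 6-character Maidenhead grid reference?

NJ43fv

Shift to the Maidenhead origin (180°W, 90°S): lon 268.4583, lat 93.9107.
Field: lon ⌊268.4583/20⌋ = 13 → N; lat ⌊93.9107/10⌋ = 9 → J.
Square: lon ⌊8.4583/2⌋ = 4; lat ⌊3.9107/1⌋ = 3.
Subsquare: lon ⌊0.4583/0.0833333⌋ = 5 → f; lat ⌊0.9107/0.0416667⌋ = 21 → v.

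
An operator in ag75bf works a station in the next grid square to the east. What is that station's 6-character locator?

AG75cf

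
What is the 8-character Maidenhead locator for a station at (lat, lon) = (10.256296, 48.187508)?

Add 180° to longitude and 90° to latitude: 228.18751, 100.25630.
Field: 228.18751/20 → 11 → L, 100.25630/10 → 10 → K; chars LK.
Square: 8.18751/2 → 4, 0.25630/1 → 0; chars 40.
Subsquare: 0.18751/0.0833333 → 2 → c, 0.25630/0.0416667 → 6 → g; chars cg.
Extended square: 0.02084/0.00833333 → 2, 0.00630/0.00416667 → 1; chars 21.

LK40cg21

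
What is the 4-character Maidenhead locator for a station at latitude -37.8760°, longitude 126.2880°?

PF32

Add 180° to longitude and 90° to latitude: 306.29, 52.12.
Field: lon ⌊306.29/20⌋ = 15 → P; lat ⌊52.12/10⌋ = 5 → F.
Square: lon ⌊6.29/2⌋ = 3; lat ⌊2.12/1⌋ = 2.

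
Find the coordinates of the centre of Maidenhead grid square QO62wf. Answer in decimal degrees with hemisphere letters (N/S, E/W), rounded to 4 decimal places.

Field Q=16, O=14: +16·20° lon, +14·10° lat → SW at lon 140°, lat 50°.
Square 6, 2: +6·2° lon, +2·1° lat → SW at lon 152°, lat 52°.
Subsquare w=22, f=5: +22·0.0833333° lon, +5·0.0416667° lat → SW at lon 153.833°, lat 52.2083°.
Cell spans 0.0833333° lon × 0.0416667° lat. Centre is SW corner plus half of each.
latitude 52.2292° N, longitude 153.8750° E.

52.2292° N, 153.8750° E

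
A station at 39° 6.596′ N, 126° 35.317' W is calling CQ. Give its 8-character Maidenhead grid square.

Add 180° to longitude and 90° to latitude: 53.41138, 129.10993.
Field: lon ⌊53.41138/20⌋ = 2 → C; lat ⌊129.10993/10⌋ = 12 → M.
Square: lon ⌊13.41138/2⌋ = 6; lat ⌊9.10993/1⌋ = 9.
Subsquare: lon ⌊1.41138/0.0833333⌋ = 16 → q; lat ⌊0.10993/0.0416667⌋ = 2 → c.
Extended square: lon ⌊0.07805/0.00833333⌋ = 9; lat ⌊0.02660/0.00416667⌋ = 6.

CM69qc96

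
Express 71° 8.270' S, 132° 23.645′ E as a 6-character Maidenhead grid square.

PB68eu

Offset from 180°W / 90°S: lon 312.3941°, lat 18.8622°.
Field (20°×10°, letters A–R): lon ⌊312.3941/20⌋ = 15 → P; lat ⌊18.8622/10⌋ = 1 → B.
Square (2°×1°, digits 0–9): lon ⌊12.3941/2⌋ = 6; lat ⌊8.8622/1⌋ = 8.
Subsquare (5′×2.5′, letters a–x): lon ⌊0.3941/0.0833333⌋ = 4 → e; lat ⌊0.8622/0.0416667⌋ = 20 → u.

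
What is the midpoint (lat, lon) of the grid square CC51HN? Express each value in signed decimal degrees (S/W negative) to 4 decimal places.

-68.4375, -129.3750

Field C=2, C=2: +2·20° lon, +2·10° lat → SW at lon -140°, lat -70°.
Square 5, 1: +5·2° lon, +1·1° lat → SW at lon -130°, lat -69°.
Subsquare h=7, n=13: +7·0.0833333° lon, +13·0.0416667° lat → SW at lon -129.417°, lat -68.4583°.
Cell spans 0.0833333° lon × 0.0416667° lat. Centre is SW corner plus half of each.
latitude -68.4375, longitude -129.3750.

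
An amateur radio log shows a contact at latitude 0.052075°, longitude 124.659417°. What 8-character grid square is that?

PJ20hb92

Offset from 180°W / 90°S: lon 304.65942°, lat 90.05208°.
Field (20°×10°, letters A–R): lon ⌊304.65942/20⌋ = 15 → P; lat ⌊90.05208/10⌋ = 9 → J.
Square (2°×1°, digits 0–9): lon ⌊4.65942/2⌋ = 2; lat ⌊0.05208/1⌋ = 0.
Subsquare (5′×2.5′, letters a–x): lon ⌊0.65942/0.0833333⌋ = 7 → h; lat ⌊0.05208/0.0416667⌋ = 1 → b.
Extended square (30″×15″, digits 0–9): lon ⌊0.07608/0.00833333⌋ = 9; lat ⌊0.01041/0.00416667⌋ = 2.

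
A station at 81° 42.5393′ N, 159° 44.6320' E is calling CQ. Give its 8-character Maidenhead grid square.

QR91ur90

Shift to the Maidenhead origin (180°W, 90°S): lon 339.74387, lat 171.70899.
Field: lon ⌊339.74387/20⌋ = 16 → Q; lat ⌊171.70899/10⌋ = 17 → R.
Square: lon ⌊19.74387/2⌋ = 9; lat ⌊1.70899/1⌋ = 1.
Subsquare: lon ⌊1.74387/0.0833333⌋ = 20 → u; lat ⌊0.70899/0.0416667⌋ = 17 → r.
Extended square: lon ⌊0.07720/0.00833333⌋ = 9; lat ⌊0.00066/0.00416667⌋ = 0.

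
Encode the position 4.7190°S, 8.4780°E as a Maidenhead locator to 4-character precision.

JI45

Shift to the Maidenhead origin (180°W, 90°S): lon 188.48, lat 85.28.
Field (20°×10°, letters A–R): lon ⌊188.48/20⌋ = 9 → J; lat ⌊85.28/10⌋ = 8 → I.
Square (2°×1°, digits 0–9): lon ⌊8.48/2⌋ = 4; lat ⌊5.28/1⌋ = 5.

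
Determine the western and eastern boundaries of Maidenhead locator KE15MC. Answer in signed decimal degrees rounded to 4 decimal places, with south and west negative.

Field K=10, E=4: +10·20° lon, +4·10° lat → SW at lon 20°, lat -50°.
Square 1, 5: +1·2° lon, +5·1° lat → SW at lon 22°, lat -45°.
Subsquare m=12, c=2: +12·0.0833333° lon, +2·0.0416667° lat → SW at lon 23°, lat -44.9167°.
Cell spans 0.0833333° lon × 0.0416667° lat.
west 23.0000, east 23.0833.

23.0000, 23.0833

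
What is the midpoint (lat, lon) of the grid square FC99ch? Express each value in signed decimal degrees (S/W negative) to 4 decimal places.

Field F=5, C=2: +5·20° lon, +2·10° lat → SW at lon -80°, lat -70°.
Square 9, 9: +9·2° lon, +9·1° lat → SW at lon -62°, lat -61°.
Subsquare c=2, h=7: +2·0.0833333° lon, +7·0.0416667° lat → SW at lon -61.8333°, lat -60.7083°.
Cell spans 0.0833333° lon × 0.0416667° lat. Centre is SW corner plus half of each.
latitude -60.6875, longitude -61.7917.

-60.6875, -61.7917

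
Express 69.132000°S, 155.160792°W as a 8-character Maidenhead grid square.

BC20ku08

Shift to the Maidenhead origin (180°W, 90°S): lon 24.83921, lat 20.86800.
Field: 24.83921/20 → 1 → B, 20.86800/10 → 2 → C; chars BC.
Square: 4.83921/2 → 2, 0.86800/1 → 0; chars 20.
Subsquare: 0.83921/0.0833333 → 10 → k, 0.86800/0.0416667 → 20 → u; chars ku.
Extended square: 0.00587/0.00833333 → 0, 0.03467/0.00416667 → 8; chars 08.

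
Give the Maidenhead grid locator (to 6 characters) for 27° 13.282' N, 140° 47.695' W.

Add 180° to longitude and 90° to latitude: 39.2051, 117.2214.
Field: 39.2051/20 → 1 → B, 117.2214/10 → 11 → L; chars BL.
Square: 19.2051/2 → 9, 7.2214/1 → 7; chars 97.
Subsquare: 1.2051/0.0833333 → 14 → o, 0.2214/0.0416667 → 5 → f; chars of.

BL97of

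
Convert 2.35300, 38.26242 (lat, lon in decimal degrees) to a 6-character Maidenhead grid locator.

Add 180° to longitude and 90° to latitude: 218.2624, 92.3530.
Field (20°×10°, letters A–R): lon ⌊218.2624/20⌋ = 10 → K; lat ⌊92.3530/10⌋ = 9 → J.
Square (2°×1°, digits 0–9): lon ⌊18.2624/2⌋ = 9; lat ⌊2.3530/1⌋ = 2.
Subsquare (5′×2.5′, letters a–x): lon ⌊0.2624/0.0833333⌋ = 3 → d; lat ⌊0.3530/0.0416667⌋ = 8 → i.

KJ92di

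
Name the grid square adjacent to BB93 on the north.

BB94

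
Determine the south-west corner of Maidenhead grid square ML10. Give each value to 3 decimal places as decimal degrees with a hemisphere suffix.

20.000° N, 62.000° E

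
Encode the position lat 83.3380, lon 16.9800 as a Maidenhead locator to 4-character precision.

Add 180° to longitude and 90° to latitude: 196.98, 173.34.
Field (20°×10°, letters A–R): lon ⌊196.98/20⌋ = 9 → J; lat ⌊173.34/10⌋ = 17 → R.
Square (2°×1°, digits 0–9): lon ⌊16.98/2⌋ = 8; lat ⌊3.34/1⌋ = 3.

JR83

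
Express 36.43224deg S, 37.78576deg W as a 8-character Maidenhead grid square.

HF13cn56

Offset from 180°W / 90°S: lon 142.21424°, lat 53.56776°.
Field (20°×10°, letters A–R): 142.21424/20 → 7 → H, 53.56776/10 → 5 → F; chars HF.
Square (2°×1°, digits 0–9): 2.21424/2 → 1, 3.56776/1 → 3; chars 13.
Subsquare (5′×2.5′, letters a–x): 0.21424/0.0833333 → 2 → c, 0.56776/0.0416667 → 13 → n; chars cn.
Extended square (30″×15″, digits 0–9): 0.04757/0.00833333 → 5, 0.02609/0.00416667 → 6; chars 56.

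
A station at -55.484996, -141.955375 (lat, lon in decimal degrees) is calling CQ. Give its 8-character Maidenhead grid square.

BD94am53

Offset from 180°W / 90°S: lon 38.04462°, lat 34.51500°.
Field: 38.04462/20 → 1 → B, 34.51500/10 → 3 → D; chars BD.
Square: 18.04462/2 → 9, 4.51500/1 → 4; chars 94.
Subsquare: 0.04462/0.0833333 → 0 → a, 0.51500/0.0416667 → 12 → m; chars am.
Extended square: 0.04462/0.00833333 → 5, 0.01500/0.00416667 → 3; chars 53.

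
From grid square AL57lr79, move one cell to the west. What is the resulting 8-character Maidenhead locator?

AL57lr69

Longitude extended square 7; −1 → 6.
The latitude characters are unchanged.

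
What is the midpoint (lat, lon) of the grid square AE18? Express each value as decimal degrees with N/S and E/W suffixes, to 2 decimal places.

Field A=0, E=4: +0·20° lon, +4·10° lat → SW at lon -180°, lat -50°.
Square 1, 8: +1·2° lon, +8·1° lat → SW at lon -178°, lat -42°.
Cell spans 2° lon × 1° lat. Centre is SW corner plus half of each.
latitude 41.50° S, longitude 177.00° W.

41.50° S, 177.00° W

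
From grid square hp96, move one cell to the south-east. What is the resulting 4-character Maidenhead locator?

IP05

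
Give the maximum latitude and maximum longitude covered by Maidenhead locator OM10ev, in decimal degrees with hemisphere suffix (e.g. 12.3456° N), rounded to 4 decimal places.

30.9167° N, 102.4167° E

Field O=14, M=12: +14·20° lon, +12·10° lat → SW at lon 100°, lat 30°.
Square 1, 0: +1·2° lon, +0·1° lat → SW at lon 102°, lat 30°.
Subsquare e=4, v=21: +4·0.0833333° lon, +21·0.0416667° lat → SW at lon 102.333°, lat 30.875°.
Cell spans 0.0833333° lon × 0.0416667° lat. NE corner is SW corner plus one full cell.
latitude 30.9167° N, longitude 102.4167° E.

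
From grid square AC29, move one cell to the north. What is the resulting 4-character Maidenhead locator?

AD20

Latitude square 9; +1 → 10, wraps to 0, carry into field.
Latitude field C = 2; +1 → 3 = D.
The longitude characters are unchanged.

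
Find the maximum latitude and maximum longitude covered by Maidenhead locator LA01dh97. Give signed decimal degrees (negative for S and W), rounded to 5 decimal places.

Field L=11, A=0: +11·20° lon, +0·10° lat → SW at lon 40°, lat -90°.
Square 0, 1: +0·2° lon, +1·1° lat → SW at lon 40°, lat -89°.
Subsquare d=3, h=7: +3·0.0833333° lon, +7·0.0416667° lat → SW at lon 40.25°, lat -88.7083°.
Extended square 9, 7: +9·0.00833333° lon, +7·0.00416667° lat → SW at lon 40.325°, lat -88.6792°.
Cell spans 0.00833333° lon × 0.00416667° lat. NE corner is SW corner plus one full cell.
latitude -88.67500, longitude 40.33333.

-88.67500, 40.33333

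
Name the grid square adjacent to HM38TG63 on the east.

HM38tg73

Longitude extended square 6; +1 → 7.
The latitude characters are unchanged.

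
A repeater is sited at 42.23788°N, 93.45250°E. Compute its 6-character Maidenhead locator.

Offset from 180°W / 90°S: lon 273.4525°, lat 132.2379°.
Field (20°×10°, letters A–R): 273.4525/20 → 13 → N, 132.2379/10 → 13 → N; chars NN.
Square (2°×1°, digits 0–9): 13.4525/2 → 6, 2.2379/1 → 2; chars 62.
Subsquare (5′×2.5′, letters a–x): 1.4525/0.0833333 → 17 → r, 0.2379/0.0416667 → 5 → f; chars rf.

NN62rf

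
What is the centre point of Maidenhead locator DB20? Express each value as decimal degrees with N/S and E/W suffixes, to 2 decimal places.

Field D=3, B=1: +3·20° lon, +1·10° lat → SW at lon -120°, lat -80°.
Square 2, 0: +2·2° lon, +0·1° lat → SW at lon -116°, lat -80°.
Cell spans 2° lon × 1° lat. Centre is SW corner plus half of each.
latitude 79.50° S, longitude 115.00° W.

79.50° S, 115.00° W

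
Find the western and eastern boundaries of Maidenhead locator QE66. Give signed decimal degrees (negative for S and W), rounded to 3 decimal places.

152.000, 154.000

Field Q=16, E=4: +16·20° lon, +4·10° lat → SW at lon 140°, lat -50°.
Square 6, 6: +6·2° lon, +6·1° lat → SW at lon 152°, lat -44°.
Cell spans 2° lon × 1° lat.
west 152.000, east 154.000.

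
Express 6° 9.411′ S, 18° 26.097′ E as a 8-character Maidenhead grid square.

JI93fu22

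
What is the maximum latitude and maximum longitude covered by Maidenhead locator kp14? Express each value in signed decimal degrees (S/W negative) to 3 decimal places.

Field K=10, P=15: +10·20° lon, +15·10° lat → SW at lon 20°, lat 60°.
Square 1, 4: +1·2° lon, +4·1° lat → SW at lon 22°, lat 64°.
Cell spans 2° lon × 1° lat. NE corner is SW corner plus one full cell.
latitude 65.000, longitude 24.000.

65.000, 24.000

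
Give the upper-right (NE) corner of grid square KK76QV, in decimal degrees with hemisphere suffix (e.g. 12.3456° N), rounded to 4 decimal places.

16.9167° N, 35.4167° E

Field K=10, K=10: +10·20° lon, +10·10° lat → SW at lon 20°, lat 10°.
Square 7, 6: +7·2° lon, +6·1° lat → SW at lon 34°, lat 16°.
Subsquare q=16, v=21: +16·0.0833333° lon, +21·0.0416667° lat → SW at lon 35.3333°, lat 16.875°.
Cell spans 0.0833333° lon × 0.0416667° lat. NE corner is SW corner plus one full cell.
latitude 16.9167° N, longitude 35.4167° E.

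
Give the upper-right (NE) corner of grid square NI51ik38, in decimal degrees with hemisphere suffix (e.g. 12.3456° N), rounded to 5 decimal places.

Field N=13, I=8: +13·20° lon, +8·10° lat → SW at lon 80°, lat -10°.
Square 5, 1: +5·2° lon, +1·1° lat → SW at lon 90°, lat -9°.
Subsquare i=8, k=10: +8·0.0833333° lon, +10·0.0416667° lat → SW at lon 90.6667°, lat -8.58333°.
Extended square 3, 8: +3·0.00833333° lon, +8·0.00416667° lat → SW at lon 90.6917°, lat -8.55°.
Cell spans 0.00833333° lon × 0.00416667° lat. NE corner is SW corner plus one full cell.
latitude 8.54583° S, longitude 90.70000° E.

8.54583° S, 90.70000° E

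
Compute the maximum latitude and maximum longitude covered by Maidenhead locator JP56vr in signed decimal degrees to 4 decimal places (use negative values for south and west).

Field J=9, P=15: +9·20° lon, +15·10° lat → SW at lon 0°, lat 60°.
Square 5, 6: +5·2° lon, +6·1° lat → SW at lon 10°, lat 66°.
Subsquare v=21, r=17: +21·0.0833333° lon, +17·0.0416667° lat → SW at lon 11.75°, lat 66.7083°.
Cell spans 0.0833333° lon × 0.0416667° lat. NE corner is SW corner plus one full cell.
latitude 66.7500, longitude 11.8333.

66.7500, 11.8333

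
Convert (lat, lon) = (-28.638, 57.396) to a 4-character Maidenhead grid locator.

LG81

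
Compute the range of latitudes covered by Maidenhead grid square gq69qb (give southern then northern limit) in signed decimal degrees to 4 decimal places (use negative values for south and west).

Field G=6, Q=16: +6·20° lon, +16·10° lat → SW at lon -60°, lat 70°.
Square 6, 9: +6·2° lon, +9·1° lat → SW at lon -48°, lat 79°.
Subsquare q=16, b=1: +16·0.0833333° lon, +1·0.0416667° lat → SW at lon -46.6667°, lat 79.0417°.
Cell spans 0.0833333° lon × 0.0416667° lat.
south 79.0417, north 79.0833.

79.0417, 79.0833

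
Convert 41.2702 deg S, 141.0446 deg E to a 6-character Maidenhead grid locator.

QE08mr

Add 180° to longitude and 90° to latitude: 321.0446, 48.7298.
Field: 321.0446/20 → 16 → Q, 48.7298/10 → 4 → E; chars QE.
Square: 1.0446/2 → 0, 8.7298/1 → 8; chars 08.
Subsquare: 1.0446/0.0833333 → 12 → m, 0.7298/0.0416667 → 17 → r; chars mr.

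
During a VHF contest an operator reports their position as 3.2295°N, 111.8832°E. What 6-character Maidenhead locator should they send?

OJ53wf

Add 180° to longitude and 90° to latitude: 291.8832, 93.2295.
Field (20°×10°, letters A–R): lon ⌊291.8832/20⌋ = 14 → O; lat ⌊93.2295/10⌋ = 9 → J.
Square (2°×1°, digits 0–9): lon ⌊11.8832/2⌋ = 5; lat ⌊3.2295/1⌋ = 3.
Subsquare (5′×2.5′, letters a–x): lon ⌊1.8832/0.0833333⌋ = 22 → w; lat ⌊0.2295/0.0416667⌋ = 5 → f.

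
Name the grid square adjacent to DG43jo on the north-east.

DG43kp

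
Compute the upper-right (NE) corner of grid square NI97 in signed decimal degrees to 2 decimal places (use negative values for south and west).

Field N=13, I=8: +13·20° lon, +8·10° lat → SW at lon 80°, lat -10°.
Square 9, 7: +9·2° lon, +7·1° lat → SW at lon 98°, lat -3°.
Cell spans 2° lon × 1° lat. NE corner is SW corner plus one full cell.
latitude -2.00, longitude 100.00.

-2.00, 100.00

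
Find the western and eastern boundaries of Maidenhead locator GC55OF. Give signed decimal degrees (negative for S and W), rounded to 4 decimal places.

Field G=6, C=2: +6·20° lon, +2·10° lat → SW at lon -60°, lat -70°.
Square 5, 5: +5·2° lon, +5·1° lat → SW at lon -50°, lat -65°.
Subsquare o=14, f=5: +14·0.0833333° lon, +5·0.0416667° lat → SW at lon -48.8333°, lat -64.7917°.
Cell spans 0.0833333° lon × 0.0416667° lat.
west -48.8333, east -48.7500.

-48.8333, -48.7500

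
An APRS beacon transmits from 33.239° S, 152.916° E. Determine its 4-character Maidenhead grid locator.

Shift to the Maidenhead origin (180°W, 90°S): lon 332.92, lat 56.76.
Field (20°×10°, letters A–R): 332.92/20 → 16 → Q, 56.76/10 → 5 → F; chars QF.
Square (2°×1°, digits 0–9): 12.92/2 → 6, 6.76/1 → 6; chars 66.

QF66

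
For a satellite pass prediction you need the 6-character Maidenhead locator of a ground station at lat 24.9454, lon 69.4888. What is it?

Add 180° to longitude and 90° to latitude: 249.4888, 114.9454.
Field: lon ⌊249.4888/20⌋ = 12 → M; lat ⌊114.9454/10⌋ = 11 → L.
Square: lon ⌊9.4888/2⌋ = 4; lat ⌊4.9454/1⌋ = 4.
Subsquare: lon ⌊1.4888/0.0833333⌋ = 17 → r; lat ⌊0.9454/0.0416667⌋ = 22 → w.

ML44rw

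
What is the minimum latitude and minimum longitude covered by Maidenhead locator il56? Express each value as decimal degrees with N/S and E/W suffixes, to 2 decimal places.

Field I=8, L=11: +8·20° lon, +11·10° lat → SW at lon -20°, lat 20°.
Square 5, 6: +5·2° lon, +6·1° lat → SW at lon -10°, lat 26°.
latitude 26.00° N, longitude 10.00° W.

26.00° N, 10.00° W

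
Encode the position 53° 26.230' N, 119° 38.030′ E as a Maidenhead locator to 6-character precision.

OO93tk

Add 180° to longitude and 90° to latitude: 299.6338, 143.4372.
Field (20°×10°, letters A–R): 299.6338/20 → 14 → O, 143.4372/10 → 14 → O; chars OO.
Square (2°×1°, digits 0–9): 19.6338/2 → 9, 3.4372/1 → 3; chars 93.
Subsquare (5′×2.5′, letters a–x): 1.6338/0.0833333 → 19 → t, 0.4372/0.0416667 → 10 → k; chars tk.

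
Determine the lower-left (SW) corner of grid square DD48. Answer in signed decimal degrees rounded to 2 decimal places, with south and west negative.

-52.00, -112.00

Field D=3, D=3: +3·20° lon, +3·10° lat → SW at lon -120°, lat -60°.
Square 4, 8: +4·2° lon, +8·1° lat → SW at lon -112°, lat -52°.
latitude -52.00, longitude -112.00.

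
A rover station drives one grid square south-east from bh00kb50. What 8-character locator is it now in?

BH00ka69

Longitude extended square 5; +1 → 6.
Latitude extended square 0; −1 → -1, wraps to 9, carry into subsquare.
Latitude subsquare b = 1; −1 → 0 = a.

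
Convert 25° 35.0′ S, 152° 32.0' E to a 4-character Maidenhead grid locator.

QG64

Shift to the Maidenhead origin (180°W, 90°S): lon 332.53, lat 64.42.
Field (20°×10°, letters A–R): 332.53/20 → 16 → Q, 64.42/10 → 6 → G; chars QG.
Square (2°×1°, digits 0–9): 12.53/2 → 6, 4.42/1 → 4; chars 64.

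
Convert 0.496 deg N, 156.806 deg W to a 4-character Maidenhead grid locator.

BJ10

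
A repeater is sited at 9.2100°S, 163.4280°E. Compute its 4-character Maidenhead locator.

RI10

Offset from 180°W / 90°S: lon 343.43°, lat 80.79°.
Field: lon ⌊343.43/20⌋ = 17 → R; lat ⌊80.79/10⌋ = 8 → I.
Square: lon ⌊3.43/2⌋ = 1; lat ⌊0.79/1⌋ = 0.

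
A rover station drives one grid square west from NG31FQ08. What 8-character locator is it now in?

Longitude extended square 0; −1 → -1, wraps to 9, carry into subsquare.
Longitude subsquare f = 5; −1 → 4 = e.
The latitude characters are unchanged.

NG31eq98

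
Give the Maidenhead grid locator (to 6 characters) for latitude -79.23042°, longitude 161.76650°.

RB00vs

Offset from 180°W / 90°S: lon 341.7665°, lat 10.7696°.
Field: 341.7665/20 → 17 → R, 10.7696/10 → 1 → B; chars RB.
Square: 1.7665/2 → 0, 0.7696/1 → 0; chars 00.
Subsquare: 1.7665/0.0833333 → 21 → v, 0.7696/0.0416667 → 18 → s; chars vs.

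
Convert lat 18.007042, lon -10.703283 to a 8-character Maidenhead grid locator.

IK48pa51

Shift to the Maidenhead origin (180°W, 90°S): lon 169.29672, lat 108.00704.
Field: lon ⌊169.29672/20⌋ = 8 → I; lat ⌊108.00704/10⌋ = 10 → K.
Square: lon ⌊9.29672/2⌋ = 4; lat ⌊8.00704/1⌋ = 8.
Subsquare: lon ⌊1.29672/0.0833333⌋ = 15 → p; lat ⌊0.00704/0.0416667⌋ = 0 → a.
Extended square: lon ⌊0.04672/0.00833333⌋ = 5; lat ⌊0.00704/0.00416667⌋ = 1.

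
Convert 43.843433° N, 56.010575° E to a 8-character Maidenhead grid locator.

LN83au12

Add 180° to longitude and 90° to latitude: 236.01058, 133.84343.
Field: lon ⌊236.01058/20⌋ = 11 → L; lat ⌊133.84343/10⌋ = 13 → N.
Square: lon ⌊16.01058/2⌋ = 8; lat ⌊3.84343/1⌋ = 3.
Subsquare: lon ⌊0.01058/0.0833333⌋ = 0 → a; lat ⌊0.84343/0.0416667⌋ = 20 → u.
Extended square: lon ⌊0.01058/0.00833333⌋ = 1; lat ⌊0.01010/0.00416667⌋ = 2.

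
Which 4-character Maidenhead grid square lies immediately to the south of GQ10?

GP19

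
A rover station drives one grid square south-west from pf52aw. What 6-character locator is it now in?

PF42xv

Longitude subsquare a = 0; −1 → -1, wraps to 23 = x, carry into square.
Longitude square 5; −1 → 4.
Latitude subsquare w = 22; −1 → 21 = v.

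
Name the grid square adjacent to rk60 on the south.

RJ69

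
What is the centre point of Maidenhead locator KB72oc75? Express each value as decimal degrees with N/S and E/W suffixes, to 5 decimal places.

Field K=10, B=1: +10·20° lon, +1·10° lat → SW at lon 20°, lat -80°.
Square 7, 2: +7·2° lon, +2·1° lat → SW at lon 34°, lat -78°.
Subsquare o=14, c=2: +14·0.0833333° lon, +2·0.0416667° lat → SW at lon 35.1667°, lat -77.9167°.
Extended square 7, 5: +7·0.00833333° lon, +5·0.00416667° lat → SW at lon 35.225°, lat -77.8958°.
Cell spans 0.00833333° lon × 0.00416667° lat. Centre is SW corner plus half of each.
latitude 77.89375° S, longitude 35.22917° E.

77.89375° S, 35.22917° E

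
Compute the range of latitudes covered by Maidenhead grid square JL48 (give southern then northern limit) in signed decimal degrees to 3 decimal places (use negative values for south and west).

28.000, 29.000

Field J=9, L=11: +9·20° lon, +11·10° lat → SW at lon 0°, lat 20°.
Square 4, 8: +4·2° lon, +8·1° lat → SW at lon 8°, lat 28°.
Cell spans 2° lon × 1° lat.
south 28.000, north 29.000.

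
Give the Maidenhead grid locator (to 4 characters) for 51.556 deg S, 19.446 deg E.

JD98

Offset from 180°W / 90°S: lon 199.45°, lat 38.44°.
Field (20°×10°, letters A–R): 199.45/20 → 9 → J, 38.44/10 → 3 → D; chars JD.
Square (2°×1°, digits 0–9): 19.45/2 → 9, 8.44/1 → 8; chars 98.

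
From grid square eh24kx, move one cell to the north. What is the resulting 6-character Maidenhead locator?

Latitude subsquare x = 23; +1 → 24, wraps to 0 = a, carry into square.
Latitude square 4; +1 → 5.
The longitude characters are unchanged.

EH25ka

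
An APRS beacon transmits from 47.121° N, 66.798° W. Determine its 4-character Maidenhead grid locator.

Add 180° to longitude and 90° to latitude: 113.20, 137.12.
Field: lon ⌊113.20/20⌋ = 5 → F; lat ⌊137.12/10⌋ = 13 → N.
Square: lon ⌊13.20/2⌋ = 6; lat ⌊7.12/1⌋ = 7.

FN67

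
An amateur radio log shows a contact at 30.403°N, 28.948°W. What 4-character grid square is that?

HM50

Offset from 180°W / 90°S: lon 151.05°, lat 120.40°.
Field (20°×10°, letters A–R): lon ⌊151.05/20⌋ = 7 → H; lat ⌊120.40/10⌋ = 12 → M.
Square (2°×1°, digits 0–9): lon ⌊11.05/2⌋ = 5; lat ⌊0.40/1⌋ = 0.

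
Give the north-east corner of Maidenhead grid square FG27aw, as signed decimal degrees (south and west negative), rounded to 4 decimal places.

Field F=5, G=6: +5·20° lon, +6·10° lat → SW at lon -80°, lat -30°.
Square 2, 7: +2·2° lon, +7·1° lat → SW at lon -76°, lat -23°.
Subsquare a=0, w=22: +0·0.0833333° lon, +22·0.0416667° lat → SW at lon -76°, lat -22.0833°.
Cell spans 0.0833333° lon × 0.0416667° lat. NE corner is SW corner plus one full cell.
latitude -22.0417, longitude -75.9167.

-22.0417, -75.9167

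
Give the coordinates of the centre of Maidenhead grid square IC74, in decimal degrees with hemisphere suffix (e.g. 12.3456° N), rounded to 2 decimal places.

65.50° S, 5.00° W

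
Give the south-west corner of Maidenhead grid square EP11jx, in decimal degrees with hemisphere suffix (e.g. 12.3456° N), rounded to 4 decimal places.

61.9583° N, 97.2500° W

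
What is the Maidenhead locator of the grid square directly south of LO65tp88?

LO65tp87

Latitude extended square 8; −1 → 7.
The longitude characters are unchanged.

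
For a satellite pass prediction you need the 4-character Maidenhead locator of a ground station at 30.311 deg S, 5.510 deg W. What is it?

IF79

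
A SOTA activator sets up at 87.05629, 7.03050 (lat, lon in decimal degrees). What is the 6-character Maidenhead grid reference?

Add 180° to longitude and 90° to latitude: 187.0305, 177.0563.
Field (20°×10°, letters A–R): 187.0305/20 → 9 → J, 177.0563/10 → 17 → R; chars JR.
Square (2°×1°, digits 0–9): 7.0305/2 → 3, 7.0563/1 → 7; chars 37.
Subsquare (5′×2.5′, letters a–x): 1.0305/0.0833333 → 12 → m, 0.0563/0.0416667 → 1 → b; chars mb.

JR37mb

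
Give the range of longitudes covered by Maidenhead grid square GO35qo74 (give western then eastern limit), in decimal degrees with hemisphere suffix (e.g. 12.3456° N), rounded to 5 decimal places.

Field G=6, O=14: +6·20° lon, +14·10° lat → SW at lon -60°, lat 50°.
Square 3, 5: +3·2° lon, +5·1° lat → SW at lon -54°, lat 55°.
Subsquare q=16, o=14: +16·0.0833333° lon, +14·0.0416667° lat → SW at lon -52.6667°, lat 55.5833°.
Extended square 7, 4: +7·0.00833333° lon, +4·0.00416667° lat → SW at lon -52.6083°, lat 55.6°.
Cell spans 0.00833333° lon × 0.00416667° lat.
west 52.60833° W, east 52.60000° W.

52.60833° W, 52.60000° W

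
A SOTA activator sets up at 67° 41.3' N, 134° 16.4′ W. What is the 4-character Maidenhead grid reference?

CP27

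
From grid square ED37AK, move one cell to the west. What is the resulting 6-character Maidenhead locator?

ED27xk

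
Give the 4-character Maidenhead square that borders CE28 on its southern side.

CE27

Latitude square 8; −1 → 7.
The longitude characters are unchanged.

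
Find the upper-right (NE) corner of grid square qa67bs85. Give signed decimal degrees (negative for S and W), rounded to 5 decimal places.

-82.22500, 152.15833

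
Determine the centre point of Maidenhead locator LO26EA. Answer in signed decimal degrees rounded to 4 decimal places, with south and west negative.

56.0208, 44.3750

Field L=11, O=14: +11·20° lon, +14·10° lat → SW at lon 40°, lat 50°.
Square 2, 6: +2·2° lon, +6·1° lat → SW at lon 44°, lat 56°.
Subsquare e=4, a=0: +4·0.0833333° lon, +0·0.0416667° lat → SW at lon 44.3333°, lat 56°.
Cell spans 0.0833333° lon × 0.0416667° lat. Centre is SW corner plus half of each.
latitude 56.0208, longitude 44.3750.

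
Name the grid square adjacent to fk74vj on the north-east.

FK74wk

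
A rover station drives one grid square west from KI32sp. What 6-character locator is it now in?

Longitude subsquare s = 18; −1 → 17 = r.
The latitude characters are unchanged.

KI32rp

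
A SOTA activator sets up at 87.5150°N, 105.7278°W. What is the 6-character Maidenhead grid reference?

Shift to the Maidenhead origin (180°W, 90°S): lon 74.2722, lat 177.5150.
Field: lon ⌊74.2722/20⌋ = 3 → D; lat ⌊177.5150/10⌋ = 17 → R.
Square: lon ⌊14.2722/2⌋ = 7; lat ⌊7.5150/1⌋ = 7.
Subsquare: lon ⌊0.2722/0.0833333⌋ = 3 → d; lat ⌊0.5150/0.0416667⌋ = 12 → m.

DR77dm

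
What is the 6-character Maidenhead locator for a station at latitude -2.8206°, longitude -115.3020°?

Offset from 180°W / 90°S: lon 64.6980°, lat 87.1794°.
Field: 64.6980/20 → 3 → D, 87.1794/10 → 8 → I; chars DI.
Square: 4.6980/2 → 2, 7.1794/1 → 7; chars 27.
Subsquare: 0.6980/0.0833333 → 8 → i, 0.1794/0.0416667 → 4 → e; chars ie.

DI27ie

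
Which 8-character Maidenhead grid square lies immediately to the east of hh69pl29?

HH69pl39

Longitude extended square 2; +1 → 3.
The latitude characters are unchanged.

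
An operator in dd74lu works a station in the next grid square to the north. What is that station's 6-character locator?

DD74lv

Latitude subsquare u = 20; +1 → 21 = v.
The longitude characters are unchanged.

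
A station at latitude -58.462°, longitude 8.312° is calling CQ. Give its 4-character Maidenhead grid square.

Add 180° to longitude and 90° to latitude: 188.31, 31.54.
Field: 188.31/20 → 9 → J, 31.54/10 → 3 → D; chars JD.
Square: 8.31/2 → 4, 1.54/1 → 1; chars 41.

JD41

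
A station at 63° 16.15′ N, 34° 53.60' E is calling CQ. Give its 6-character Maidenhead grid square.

Offset from 180°W / 90°S: lon 214.8933°, lat 153.2692°.
Field: lon ⌊214.8933/20⌋ = 10 → K; lat ⌊153.2692/10⌋ = 15 → P.
Square: lon ⌊14.8933/2⌋ = 7; lat ⌊3.2692/1⌋ = 3.
Subsquare: lon ⌊0.8933/0.0833333⌋ = 10 → k; lat ⌊0.2692/0.0416667⌋ = 6 → g.

KP73kg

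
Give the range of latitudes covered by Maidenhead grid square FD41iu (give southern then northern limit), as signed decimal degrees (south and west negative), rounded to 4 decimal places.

-58.1667, -58.1250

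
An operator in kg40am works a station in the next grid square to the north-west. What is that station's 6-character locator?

KG30xn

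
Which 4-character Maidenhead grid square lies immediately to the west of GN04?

Longitude square 0; −1 → -1, wraps to 9, carry into field.
Longitude field G = 6; −1 → 5 = F.
The latitude characters are unchanged.

FN94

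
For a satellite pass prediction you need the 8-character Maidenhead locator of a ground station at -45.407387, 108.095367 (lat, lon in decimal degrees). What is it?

Offset from 180°W / 90°S: lon 288.09537°, lat 44.59261°.
Field: 288.09537/20 → 14 → O, 44.59261/10 → 4 → E; chars OE.
Square: 8.09537/2 → 4, 4.59261/1 → 4; chars 44.
Subsquare: 0.09537/0.0833333 → 1 → b, 0.59261/0.0416667 → 14 → o; chars bo.
Extended square: 0.01203/0.00833333 → 1, 0.00928/0.00416667 → 2; chars 12.

OE44bo12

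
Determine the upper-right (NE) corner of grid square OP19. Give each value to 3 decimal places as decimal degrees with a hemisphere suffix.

Field O=14, P=15: +14·20° lon, +15·10° lat → SW at lon 100°, lat 60°.
Square 1, 9: +1·2° lon, +9·1° lat → SW at lon 102°, lat 69°.
Cell spans 2° lon × 1° lat. NE corner is SW corner plus one full cell.
latitude 70.000° N, longitude 104.000° E.

70.000° N, 104.000° E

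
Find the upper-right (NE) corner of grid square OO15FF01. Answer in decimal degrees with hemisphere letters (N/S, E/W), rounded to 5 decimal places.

55.21667° N, 102.42500° E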